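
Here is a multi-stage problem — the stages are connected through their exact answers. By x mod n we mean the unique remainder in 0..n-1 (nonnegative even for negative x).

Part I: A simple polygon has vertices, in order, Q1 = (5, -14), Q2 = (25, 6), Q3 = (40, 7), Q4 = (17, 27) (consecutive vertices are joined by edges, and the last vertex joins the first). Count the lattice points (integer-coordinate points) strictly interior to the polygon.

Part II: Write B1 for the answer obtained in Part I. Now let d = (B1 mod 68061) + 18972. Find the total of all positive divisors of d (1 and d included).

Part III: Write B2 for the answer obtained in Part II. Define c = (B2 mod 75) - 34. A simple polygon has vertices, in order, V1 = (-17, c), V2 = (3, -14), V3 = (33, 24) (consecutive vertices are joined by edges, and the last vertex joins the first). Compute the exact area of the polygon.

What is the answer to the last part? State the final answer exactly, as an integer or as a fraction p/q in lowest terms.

Part I: cross terms: (5*6 - 25*-14)=380, (25*7 - 40*6)=-65, (40*27 - 17*7)=961, (17*-14 - 5*27)=-373; twice the area = |903| = 903; area = 903/2; boundary points = 20 + 1 + 1 + 1 = 23; strictly interior points = area - boundary/2 + 1 = 441; answer 441
Part II: B1 = 441; d = 19413; 19413 = 3^3 * 719; sigma = (1 + 3 + 9 + 27) * (1 + 719) = 40 * 720 = 28800; answer 28800
Part III: B2 = 28800; c = -34; cross terms: (-17*-14 - 3*-34)=340, (3*24 - 33*-14)=534, (33*-34 - -17*24)=-714; twice the area = |160| = 160; area = 80; answer 80

80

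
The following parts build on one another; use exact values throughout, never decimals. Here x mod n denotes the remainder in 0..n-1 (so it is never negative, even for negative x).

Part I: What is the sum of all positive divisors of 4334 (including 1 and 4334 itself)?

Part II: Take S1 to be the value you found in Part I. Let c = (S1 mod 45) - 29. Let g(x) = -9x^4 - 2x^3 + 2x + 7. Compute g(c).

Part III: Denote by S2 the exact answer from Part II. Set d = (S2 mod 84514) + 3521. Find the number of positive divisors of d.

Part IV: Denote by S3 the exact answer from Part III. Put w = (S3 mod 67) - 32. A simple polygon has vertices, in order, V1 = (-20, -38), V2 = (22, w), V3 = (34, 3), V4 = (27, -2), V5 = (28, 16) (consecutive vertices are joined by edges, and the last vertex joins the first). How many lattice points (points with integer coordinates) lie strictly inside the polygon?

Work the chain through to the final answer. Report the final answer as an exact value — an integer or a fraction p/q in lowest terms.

1053

Part I: 4334 = 2 * 11 * 197; sigma = (1 + 2) * (1 + 11) * (1 + 197) = 3 * 12 * 198 = 7128; answer 7128
Part II: S1 = 7128; c = -11; -9*(-11)^4 - 2*(-11)^3 + 2*(-11)^1 + 7 = (-131769) + (2662) + (-22) + (7) = -129122; answer -129122
Part III: S2 = -129122; d = 43427; 43427 is prime, so its only divisors are 1 and 43427; count = 2; answer 2
Part IV: S3 = 2; w = -30; cross terms: (-20*-30 - 22*-38)=1436, (22*3 - 34*-30)=1086, (34*-2 - 27*3)=-149, (27*16 - 28*-2)=488, (28*-38 - -20*16)=-744; twice the area = |2117| = 2117; area = 2117/2; boundary points = 2 + 3 + 1 + 1 + 6 = 13; strictly interior points = area - boundary/2 + 1 = 1053; answer 1053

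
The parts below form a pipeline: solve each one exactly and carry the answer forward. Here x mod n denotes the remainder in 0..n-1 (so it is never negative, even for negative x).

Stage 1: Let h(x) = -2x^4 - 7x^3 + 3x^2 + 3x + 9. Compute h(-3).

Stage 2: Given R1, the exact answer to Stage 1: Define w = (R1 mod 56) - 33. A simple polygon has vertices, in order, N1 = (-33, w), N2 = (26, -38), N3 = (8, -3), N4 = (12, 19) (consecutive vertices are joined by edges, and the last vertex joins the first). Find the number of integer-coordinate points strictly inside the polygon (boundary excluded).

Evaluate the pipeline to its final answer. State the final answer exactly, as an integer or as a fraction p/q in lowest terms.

Stage 1: -2*(-3)^4 - 7*(-3)^3 + 3*(-3)^2 + 3*(-3)^1 + 9 = (-162) + (189) + (27) + (-9) + (9) = 54; answer 54
Stage 2: R1 = 54; w = 21; cross terms: (-33*-38 - 26*21)=708, (26*-3 - 8*-38)=226, (8*19 - 12*-3)=188, (12*21 - -33*19)=879; twice the area = |2001| = 2001; area = 2001/2; boundary points = 59 + 1 + 2 + 1 = 63; strictly interior points = area - boundary/2 + 1 = 970; answer 970

970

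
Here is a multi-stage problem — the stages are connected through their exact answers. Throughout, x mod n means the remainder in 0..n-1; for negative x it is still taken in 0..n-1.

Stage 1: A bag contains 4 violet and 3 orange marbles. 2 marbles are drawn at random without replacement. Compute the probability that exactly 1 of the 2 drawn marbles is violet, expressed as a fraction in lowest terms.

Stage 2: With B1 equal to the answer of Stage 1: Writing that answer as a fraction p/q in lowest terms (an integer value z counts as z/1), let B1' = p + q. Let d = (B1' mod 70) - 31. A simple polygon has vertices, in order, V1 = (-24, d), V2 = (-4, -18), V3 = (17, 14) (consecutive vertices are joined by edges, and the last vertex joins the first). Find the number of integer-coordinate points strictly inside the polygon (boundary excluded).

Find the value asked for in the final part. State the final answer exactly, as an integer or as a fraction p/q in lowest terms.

Stage 1: total draws C(7,2) = 21; favorable C(4,1)*C(3,1) = 12; P = 4/7; answer 4/7
Stage 2: B1 = 4/7; threaded value p + q = 11; d = -20; cross terms: (-24*-18 - -4*-20)=352, (-4*14 - 17*-18)=250, (17*-20 - -24*14)=-4; twice the area = |598| = 598; area = 299; boundary points = 2 + 1 + 1 = 4; strictly interior points = area - boundary/2 + 1 = 298; answer 298

298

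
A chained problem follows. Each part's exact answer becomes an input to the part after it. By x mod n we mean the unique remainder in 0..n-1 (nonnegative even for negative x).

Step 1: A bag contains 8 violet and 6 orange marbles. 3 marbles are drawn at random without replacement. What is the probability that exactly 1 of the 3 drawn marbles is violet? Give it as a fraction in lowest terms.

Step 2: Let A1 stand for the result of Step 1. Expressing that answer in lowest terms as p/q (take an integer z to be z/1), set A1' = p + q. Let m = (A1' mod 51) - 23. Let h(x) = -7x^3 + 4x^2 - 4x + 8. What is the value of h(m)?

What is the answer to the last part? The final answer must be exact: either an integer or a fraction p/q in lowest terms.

Step 1: total draws C(14,3) = 364; favorable C(8,1)*C(6,2) = 120; P = 30/91; answer 30/91
Step 2: A1 = 30/91; threaded value p + q = 121; m = -4; -7*(-4)^3 + 4*(-4)^2 - 4*(-4)^1 + 8 = (448) + (64) + (16) + (8) = 536; answer 536

536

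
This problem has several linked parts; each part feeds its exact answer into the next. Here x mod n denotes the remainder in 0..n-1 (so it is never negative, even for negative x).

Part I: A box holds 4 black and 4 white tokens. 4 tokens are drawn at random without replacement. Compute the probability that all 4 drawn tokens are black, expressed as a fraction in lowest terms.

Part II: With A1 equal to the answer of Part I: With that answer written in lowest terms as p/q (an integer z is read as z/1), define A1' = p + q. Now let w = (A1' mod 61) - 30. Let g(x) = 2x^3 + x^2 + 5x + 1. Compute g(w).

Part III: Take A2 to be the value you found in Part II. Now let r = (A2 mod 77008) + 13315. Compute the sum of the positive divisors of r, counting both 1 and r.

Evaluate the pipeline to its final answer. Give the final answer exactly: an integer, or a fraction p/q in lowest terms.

Part I: total draws C(8,4) = 70; favorable C(4,4) = 1; P = 1/70; answer 1/70
Part II: A1 = 1/70; threaded value p + q = 71; w = -20; 2*(-20)^3 + 1*(-20)^2 + 5*(-20)^1 + 1 = (-16000) + (400) + (-100) + (1) = -15699; answer -15699
Part III: A2 = -15699; r = 74624; 74624 = 2^7 * 11 * 53; sigma = (1 + 2 + 4 + 8 + 16 + 32 + 64 + 128) * (1 + 11) * (1 + 53) = 255 * 12 * 54 = 165240; answer 165240

165240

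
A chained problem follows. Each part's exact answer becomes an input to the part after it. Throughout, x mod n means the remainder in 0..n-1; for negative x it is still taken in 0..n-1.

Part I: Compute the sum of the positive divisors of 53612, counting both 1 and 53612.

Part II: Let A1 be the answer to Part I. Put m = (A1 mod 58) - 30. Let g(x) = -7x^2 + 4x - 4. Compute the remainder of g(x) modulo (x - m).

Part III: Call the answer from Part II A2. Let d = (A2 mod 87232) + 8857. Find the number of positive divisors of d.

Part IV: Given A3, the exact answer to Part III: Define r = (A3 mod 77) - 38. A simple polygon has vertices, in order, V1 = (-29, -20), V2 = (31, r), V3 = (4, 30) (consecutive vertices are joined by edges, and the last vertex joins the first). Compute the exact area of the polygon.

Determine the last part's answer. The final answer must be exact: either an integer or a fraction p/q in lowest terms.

Part I: 53612 = 2^2 * 13 * 1031; sigma = (1 + 2 + 4) * (1 + 13) * (1 + 1031) = 7 * 14 * 1032 = 101136; answer 101136
Part II: A1 = 101136; m = 12; remainder = value at the root: -7*(12)^2 + 4*(12)^1 - 4 = (-1008) + (48) + (-4) = -964; answer -964
Part III: A2 = -964; d = 95125; 95125 = 5^3 * 761; number of divisors = (3+1) * (1+1) = 8; answer 8
Part IV: A3 = 8; r = -30; cross terms: (-29*-30 - 31*-20)=1490, (31*30 - 4*-30)=1050, (4*-20 - -29*30)=790; twice the area = |3330| = 3330; area = 1665; answer 1665

1665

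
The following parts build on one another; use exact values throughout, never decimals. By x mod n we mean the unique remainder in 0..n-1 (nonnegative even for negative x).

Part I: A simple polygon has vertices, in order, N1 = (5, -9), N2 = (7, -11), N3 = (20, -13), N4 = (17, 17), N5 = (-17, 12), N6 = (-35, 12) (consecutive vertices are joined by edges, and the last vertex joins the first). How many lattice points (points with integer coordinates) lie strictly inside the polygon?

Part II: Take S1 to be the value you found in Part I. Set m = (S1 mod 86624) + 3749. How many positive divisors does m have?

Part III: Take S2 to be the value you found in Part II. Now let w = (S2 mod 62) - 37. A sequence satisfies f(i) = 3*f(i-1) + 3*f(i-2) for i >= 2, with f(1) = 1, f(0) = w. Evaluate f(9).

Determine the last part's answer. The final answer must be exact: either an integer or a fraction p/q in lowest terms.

-775089

Part I: cross terms: (5*-11 - 7*-9)=8, (7*-13 - 20*-11)=129, (20*17 - 17*-13)=561, (17*12 - -17*17)=493, (-17*12 - -35*12)=216, (-35*-9 - 5*12)=255; twice the area = |1662| = 1662; area = 831; boundary points = 2 + 1 + 3 + 1 + 18 + 1 = 26; strictly interior points = area - boundary/2 + 1 = 819; answer 819
Part II: S1 = 819; m = 4568; 4568 = 2^3 * 571; number of divisors = (3+1) * (1+1) = 8; answer 8
Part III: S2 = 8; w = -29; f(2) = 3*(1) + 3*(-29) = -84; iterating: f(2)=-84, f(3)=-249, f(4)=-999, f(5)=-3744, f(6)=-14229, f(7)=-53919, f(8)=-204444, f(9)=-775089; answer -775089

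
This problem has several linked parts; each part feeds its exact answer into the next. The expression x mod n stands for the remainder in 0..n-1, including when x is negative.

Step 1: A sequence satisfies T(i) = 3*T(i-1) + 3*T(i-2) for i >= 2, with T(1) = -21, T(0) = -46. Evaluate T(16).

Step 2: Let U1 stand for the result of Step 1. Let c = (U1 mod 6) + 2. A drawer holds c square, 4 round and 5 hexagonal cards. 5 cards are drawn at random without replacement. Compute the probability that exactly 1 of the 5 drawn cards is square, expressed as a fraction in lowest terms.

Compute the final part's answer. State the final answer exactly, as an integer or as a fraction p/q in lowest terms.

Step 1: T(2) = 3*(-21) + 3*(-46) = -201; iterating: T(2)=-201, T(3)=-666, T(4)=-2601, T(5)=-9801, T(6)=-37206, T(7)=-141021, T(8)=-534681, T(9)=-2027106, T(10)=-7685361, T(11)=-29137401, T(12)=-110468286, T(13)=-418817061, T(14)=-1587856041, T(15)=-6020019306, T(16)=-22823626041; answer -22823626041
Step 2: U1 = -22823626041; c = 5; total draws C(14,5) = 2002; favorable C(5,1)*C(9,4) = 630; P = 45/143; answer 45/143

45/143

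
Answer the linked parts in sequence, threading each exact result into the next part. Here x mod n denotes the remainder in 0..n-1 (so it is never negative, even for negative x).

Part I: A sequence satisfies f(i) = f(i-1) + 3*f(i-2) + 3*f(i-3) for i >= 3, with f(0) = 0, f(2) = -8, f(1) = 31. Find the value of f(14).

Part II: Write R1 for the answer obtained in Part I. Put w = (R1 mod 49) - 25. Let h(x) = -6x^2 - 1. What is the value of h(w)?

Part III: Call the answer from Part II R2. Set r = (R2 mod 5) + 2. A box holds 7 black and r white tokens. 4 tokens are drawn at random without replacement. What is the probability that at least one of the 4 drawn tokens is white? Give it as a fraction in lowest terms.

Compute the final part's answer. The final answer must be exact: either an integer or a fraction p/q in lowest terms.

Part I: f(3) = 1*(-8) + 3*(31) + 3*(0) = 85; iterating: f(3)=85, f(4)=154, f(5)=385, f(6)=1102, f(7)=2719, f(8)=7180, f(9)=18643, f(10)=48340, f(11)=125809, f(12)=326758, f(13)=849205, f(14)=2206906; answer 2206906
Part II: R1 = 2206906; w = 19; -6*(19)^2 - 1 = (-2166) + (-1) = -2167; answer -2167
Part III: R2 = -2167; r = 5; total draws C(12,4) = 495; complement C(7,4) = 35; favorable 495 - 35 = 460; P = 92/99; answer 92/99

92/99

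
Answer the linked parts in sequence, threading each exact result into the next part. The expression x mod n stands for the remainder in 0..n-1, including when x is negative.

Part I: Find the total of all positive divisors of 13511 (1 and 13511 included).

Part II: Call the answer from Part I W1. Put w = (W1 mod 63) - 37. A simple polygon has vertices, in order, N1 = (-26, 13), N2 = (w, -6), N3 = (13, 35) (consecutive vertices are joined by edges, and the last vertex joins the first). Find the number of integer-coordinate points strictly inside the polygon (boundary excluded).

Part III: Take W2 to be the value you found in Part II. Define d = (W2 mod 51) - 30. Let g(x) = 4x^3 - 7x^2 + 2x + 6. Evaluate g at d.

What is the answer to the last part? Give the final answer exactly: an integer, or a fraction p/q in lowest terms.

-171

Part I: 13511 = 59 * 229; sigma = (1 + 59) * (1 + 229) = 60 * 230 = 13800; answer 13800
Part II: W1 = 13800; w = -34; cross terms: (-26*-6 - -34*13)=598, (-34*35 - 13*-6)=-1112, (13*13 - -26*35)=1079; twice the area = |565| = 565; area = 565/2; boundary points = 1 + 1 + 1 = 3; strictly interior points = area - boundary/2 + 1 = 282; answer 282
Part III: W2 = 282; d = -3; 4*(-3)^3 - 7*(-3)^2 + 2*(-3)^1 + 6 = (-108) + (-63) + (-6) + (6) = -171; answer -171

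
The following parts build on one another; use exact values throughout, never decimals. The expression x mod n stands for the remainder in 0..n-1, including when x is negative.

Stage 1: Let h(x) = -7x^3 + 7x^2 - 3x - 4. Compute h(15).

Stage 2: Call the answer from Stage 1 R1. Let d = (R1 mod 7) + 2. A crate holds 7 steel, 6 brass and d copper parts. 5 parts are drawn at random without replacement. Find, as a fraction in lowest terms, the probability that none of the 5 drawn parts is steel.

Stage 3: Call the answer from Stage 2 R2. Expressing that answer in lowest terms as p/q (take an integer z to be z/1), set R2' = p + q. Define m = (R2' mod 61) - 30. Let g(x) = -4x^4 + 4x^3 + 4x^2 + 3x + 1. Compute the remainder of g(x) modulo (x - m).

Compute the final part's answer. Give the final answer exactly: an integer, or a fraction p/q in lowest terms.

-670459

Stage 1: -7*(15)^3 + 7*(15)^2 - 3*(15)^1 - 4 = (-23625) + (1575) + (-45) + (-4) = -22099; answer -22099
Stage 2: R1 = -22099; d = 2; total draws C(15,5) = 3003; favorable C(8,5) = 56; P = 8/429; answer 8/429
Stage 3: R2 = 8/429; threaded value p + q = 437; m = -20; remainder = value at the root: -4*(-20)^4 + 4*(-20)^3 + 4*(-20)^2 + 3*(-20)^1 + 1 = (-640000) + (-32000) + (1600) + (-60) + (1) = -670459; answer -670459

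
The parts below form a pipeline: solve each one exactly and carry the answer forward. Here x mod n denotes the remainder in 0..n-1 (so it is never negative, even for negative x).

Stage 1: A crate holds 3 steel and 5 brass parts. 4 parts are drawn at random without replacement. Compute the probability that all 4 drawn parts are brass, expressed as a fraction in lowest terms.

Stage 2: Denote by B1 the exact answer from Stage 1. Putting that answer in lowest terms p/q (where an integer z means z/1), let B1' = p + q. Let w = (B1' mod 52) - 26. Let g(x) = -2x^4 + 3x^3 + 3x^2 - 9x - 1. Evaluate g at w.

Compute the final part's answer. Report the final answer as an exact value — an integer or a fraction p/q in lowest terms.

Stage 1: total draws C(8,4) = 70; favorable C(5,4) = 5; P = 1/14; answer 1/14
Stage 2: B1 = 1/14; threaded value p + q = 15; w = -11; -2*(-11)^4 + 3*(-11)^3 + 3*(-11)^2 - 9*(-11)^1 - 1 = (-29282) + (-3993) + (363) + (99) + (-1) = -32814; answer -32814

-32814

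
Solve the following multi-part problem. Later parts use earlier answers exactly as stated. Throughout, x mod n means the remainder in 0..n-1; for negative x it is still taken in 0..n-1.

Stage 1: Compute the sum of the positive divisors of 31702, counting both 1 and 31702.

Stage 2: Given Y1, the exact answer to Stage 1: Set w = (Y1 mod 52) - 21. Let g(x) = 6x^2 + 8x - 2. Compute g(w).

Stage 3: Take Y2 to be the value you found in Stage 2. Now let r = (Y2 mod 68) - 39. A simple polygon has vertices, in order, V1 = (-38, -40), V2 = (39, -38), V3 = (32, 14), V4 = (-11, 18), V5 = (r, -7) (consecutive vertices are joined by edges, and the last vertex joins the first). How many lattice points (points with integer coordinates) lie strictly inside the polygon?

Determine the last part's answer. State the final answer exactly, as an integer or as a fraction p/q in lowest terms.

3087

Stage 1: 31702 = 2 * 11^2 * 131; sigma = (1 + 2) * (1 + 11 + 121) * (1 + 131) = 3 * 133 * 132 = 52668; answer 52668
Stage 2: Y1 = 52668; w = 23; 6*(23)^2 + 8*(23)^1 - 2 = (3174) + (184) + (-2) = 3356; answer 3356
Stage 3: Y2 = 3356; r = -15; cross terms: (-38*-38 - 39*-40)=3004, (39*14 - 32*-38)=1762, (32*18 - -11*14)=730, (-11*-7 - -15*18)=347, (-15*-40 - -38*-7)=334; twice the area = |6177| = 6177; area = 6177/2; boundary points = 1 + 1 + 1 + 1 + 1 = 5; strictly interior points = area - boundary/2 + 1 = 3087; answer 3087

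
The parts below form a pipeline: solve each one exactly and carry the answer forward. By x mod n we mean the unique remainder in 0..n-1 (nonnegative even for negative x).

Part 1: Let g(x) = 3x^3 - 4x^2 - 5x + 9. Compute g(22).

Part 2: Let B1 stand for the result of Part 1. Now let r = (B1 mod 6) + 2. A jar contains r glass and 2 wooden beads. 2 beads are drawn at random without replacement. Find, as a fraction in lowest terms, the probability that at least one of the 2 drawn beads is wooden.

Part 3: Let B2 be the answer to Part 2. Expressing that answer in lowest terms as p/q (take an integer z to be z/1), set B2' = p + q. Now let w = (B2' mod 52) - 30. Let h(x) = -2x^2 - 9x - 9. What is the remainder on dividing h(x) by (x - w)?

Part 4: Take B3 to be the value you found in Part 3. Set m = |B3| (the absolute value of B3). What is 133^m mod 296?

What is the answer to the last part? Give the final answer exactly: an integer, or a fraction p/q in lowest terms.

Part 1: 3*(22)^3 - 4*(22)^2 - 5*(22)^1 + 9 = (31944) + (-1936) + (-110) + (9) = 29907; answer 29907
Part 2: B1 = 29907; r = 5; total draws C(7,2) = 21; complement C(5,2) = 10; favorable 21 - 10 = 11; P = 11/21; answer 11/21
Part 3: B2 = 11/21; threaded value p + q = 32; w = 2; remainder = value at the root: -2*(2)^2 - 9*(2)^1 - 9 = (-8) + (-18) + (-9) = -35; answer -35
Part 4: B3 = -35; m = 35; squarings mod 296: 133^1=133, 133^2=225, 133^4=9, 133^8=81, 133^16=49, 133^32=33; 133^35 = 133^1 * 133^2 * 133^32 = 69 (mod 296); answer 69

69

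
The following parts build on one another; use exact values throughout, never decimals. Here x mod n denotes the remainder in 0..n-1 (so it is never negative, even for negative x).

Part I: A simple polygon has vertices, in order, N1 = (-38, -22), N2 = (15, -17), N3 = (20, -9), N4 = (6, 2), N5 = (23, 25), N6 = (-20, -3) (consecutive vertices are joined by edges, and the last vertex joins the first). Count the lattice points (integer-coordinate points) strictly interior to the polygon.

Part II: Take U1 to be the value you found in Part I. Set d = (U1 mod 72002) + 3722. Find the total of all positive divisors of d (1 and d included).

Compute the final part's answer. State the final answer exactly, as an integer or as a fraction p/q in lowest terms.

14560

Part I: cross terms: (-38*-17 - 15*-22)=976, (15*-9 - 20*-17)=205, (20*2 - 6*-9)=94, (6*25 - 23*2)=104, (23*-3 - -20*25)=431, (-20*-22 - -38*-3)=326; twice the area = |2136| = 2136; area = 1068; boundary points = 1 + 1 + 1 + 1 + 1 + 1 = 6; strictly interior points = area - boundary/2 + 1 = 1066; answer 1066
Part II: U1 = 1066; d = 4788; 4788 = 2^2 * 3^2 * 7 * 19; sigma = (1 + 2 + 4) * (1 + 3 + 9) * (1 + 7) * (1 + 19) = 7 * 13 * 8 * 20 = 14560; answer 14560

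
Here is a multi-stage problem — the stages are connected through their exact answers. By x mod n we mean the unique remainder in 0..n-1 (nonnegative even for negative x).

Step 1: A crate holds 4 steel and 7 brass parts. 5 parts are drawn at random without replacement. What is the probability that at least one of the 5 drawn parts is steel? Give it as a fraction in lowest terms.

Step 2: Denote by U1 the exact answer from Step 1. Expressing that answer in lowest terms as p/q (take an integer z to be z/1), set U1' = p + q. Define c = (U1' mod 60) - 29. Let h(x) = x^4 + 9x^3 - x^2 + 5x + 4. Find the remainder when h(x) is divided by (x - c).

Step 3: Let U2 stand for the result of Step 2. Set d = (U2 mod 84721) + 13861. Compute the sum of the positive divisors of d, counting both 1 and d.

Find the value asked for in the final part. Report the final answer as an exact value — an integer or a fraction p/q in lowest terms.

Step 1: total draws C(11,5) = 462; complement C(7,5) = 21; favorable 462 - 21 = 441; P = 21/22; answer 21/22
Step 2: U1 = 21/22; threaded value p + q = 43; c = 14; remainder = value at the root: 1*(14)^4 + 9*(14)^3 - 1*(14)^2 + 5*(14)^1 + 4 = (38416) + (24696) + (-196) + (70) + (4) = 62990; answer 62990
Step 3: U2 = 62990; d = 76851; 76851 = 3^2 * 8539; sigma = (1 + 3 + 9) * (1 + 8539) = 13 * 8540 = 111020; answer 111020

111020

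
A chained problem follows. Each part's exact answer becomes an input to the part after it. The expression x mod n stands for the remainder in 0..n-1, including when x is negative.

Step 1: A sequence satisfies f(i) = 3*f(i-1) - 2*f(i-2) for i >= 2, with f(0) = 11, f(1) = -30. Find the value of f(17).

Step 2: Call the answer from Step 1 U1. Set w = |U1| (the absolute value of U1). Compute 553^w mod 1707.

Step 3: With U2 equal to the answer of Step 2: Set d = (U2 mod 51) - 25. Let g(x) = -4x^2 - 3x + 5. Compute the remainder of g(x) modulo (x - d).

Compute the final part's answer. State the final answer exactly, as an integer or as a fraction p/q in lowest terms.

Step 1: f(2) = 3*(-30) - 2*(11) = -112; iterating: f(2)=-112, f(3)=-276, f(4)=-604, f(5)=-1260, f(6)=-2572, f(7)=-5196, f(8)=-10444, f(9)=-20940, f(10)=-41932, f(11)=-83916, f(12)=-167884, f(13)=-335820, f(14)=-671692, f(15)=-1343436, f(16)=-2686924, f(17)=-5373900; answer -5373900
Step 2: U1 = -5373900; w = 5373900; squarings mod 1707: 553^1=553, 553^2=256, 553^4=670, 553^8=1666, 553^16=1681, 553^32=676, 553^64=1207, 553^128=778, 553^256=1006, 553^512=1492, 553^1024=136, 553^2048=1426, 553^4096=439, 553^8192=1537, 553^16384=1588, 553^32768=505, 553^65536=682, 553^131072=820, 553^262144=1549, 553^524288=1066, 553^1048576=1201, 553^2097152=1693, 553^4194304=196; 553^5373900 = 553^4 * 553^8 * 553^64 * 553^128 * 553^256 * 553^512 * 553^1024 * 553^2048 * 553^4096 * 553^8192 * 553^16384 * 553^32768 * 553^65536 * 553^1048576 * 553^4194304 = 673 (mod 1707); answer 673
Step 3: U2 = 673; d = -15; remainder = value at the root: -4*(-15)^2 - 3*(-15)^1 + 5 = (-900) + (45) + (5) = -850; answer -850

-850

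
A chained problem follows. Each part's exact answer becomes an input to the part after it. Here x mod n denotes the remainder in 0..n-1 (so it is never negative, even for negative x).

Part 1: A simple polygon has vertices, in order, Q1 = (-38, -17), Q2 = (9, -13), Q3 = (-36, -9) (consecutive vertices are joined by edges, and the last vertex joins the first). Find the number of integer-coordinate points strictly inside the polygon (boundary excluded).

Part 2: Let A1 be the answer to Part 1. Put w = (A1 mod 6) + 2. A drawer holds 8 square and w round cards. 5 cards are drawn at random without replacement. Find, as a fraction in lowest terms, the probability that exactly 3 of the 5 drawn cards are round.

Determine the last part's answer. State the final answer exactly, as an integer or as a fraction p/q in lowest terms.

Part 1: cross terms: (-38*-13 - 9*-17)=647, (9*-9 - -36*-13)=-549, (-36*-17 - -38*-9)=270; twice the area = |368| = 368; area = 184; boundary points = 1 + 1 + 2 = 4; strictly interior points = area - boundary/2 + 1 = 183; answer 183
Part 2: A1 = 183; w = 5; total draws C(13,5) = 1287; favorable C(5,3)*C(8,2) = 280; P = 280/1287; answer 280/1287

280/1287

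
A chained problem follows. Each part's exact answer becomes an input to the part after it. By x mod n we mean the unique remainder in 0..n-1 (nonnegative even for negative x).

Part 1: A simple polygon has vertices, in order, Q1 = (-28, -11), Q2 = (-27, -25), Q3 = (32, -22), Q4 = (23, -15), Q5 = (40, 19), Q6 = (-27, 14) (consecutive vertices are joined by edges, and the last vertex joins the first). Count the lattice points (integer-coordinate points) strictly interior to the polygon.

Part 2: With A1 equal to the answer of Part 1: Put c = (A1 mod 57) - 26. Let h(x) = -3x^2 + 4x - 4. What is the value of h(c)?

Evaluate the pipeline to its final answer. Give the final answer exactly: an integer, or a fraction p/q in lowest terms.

-99

Part 1: cross terms: (-28*-25 - -27*-11)=403, (-27*-22 - 32*-25)=1394, (32*-15 - 23*-22)=26, (23*19 - 40*-15)=1037, (40*14 - -27*19)=1073, (-27*-11 - -28*14)=689; twice the area = |4622| = 4622; area = 2311; boundary points = 1 + 1 + 1 + 17 + 1 + 1 = 22; strictly interior points = area - boundary/2 + 1 = 2301; answer 2301
Part 2: A1 = 2301; c = -5; -3*(-5)^2 + 4*(-5)^1 - 4 = (-75) + (-20) + (-4) = -99; answer -99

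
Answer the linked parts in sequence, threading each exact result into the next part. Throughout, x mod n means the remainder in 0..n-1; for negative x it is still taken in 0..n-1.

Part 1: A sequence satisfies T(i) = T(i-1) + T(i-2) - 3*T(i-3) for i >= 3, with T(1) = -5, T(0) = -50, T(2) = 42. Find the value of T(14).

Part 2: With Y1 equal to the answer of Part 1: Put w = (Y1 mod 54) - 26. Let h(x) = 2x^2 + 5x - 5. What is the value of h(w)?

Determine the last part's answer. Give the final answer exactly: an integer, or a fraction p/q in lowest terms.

317

Part 1: T(3) = 1*(42) + 1*(-5) - 3*(-50) = 187; iterating: T(3)=187, T(4)=244, T(5)=305, T(6)=-12, T(7)=-439, T(8)=-1366, T(9)=-1769, T(10)=-1818, T(11)=511, T(12)=4000, T(13)=9965, T(14)=12432; answer 12432
Part 2: Y1 = 12432; w = -14; 2*(-14)^2 + 5*(-14)^1 - 5 = (392) + (-70) + (-5) = 317; answer 317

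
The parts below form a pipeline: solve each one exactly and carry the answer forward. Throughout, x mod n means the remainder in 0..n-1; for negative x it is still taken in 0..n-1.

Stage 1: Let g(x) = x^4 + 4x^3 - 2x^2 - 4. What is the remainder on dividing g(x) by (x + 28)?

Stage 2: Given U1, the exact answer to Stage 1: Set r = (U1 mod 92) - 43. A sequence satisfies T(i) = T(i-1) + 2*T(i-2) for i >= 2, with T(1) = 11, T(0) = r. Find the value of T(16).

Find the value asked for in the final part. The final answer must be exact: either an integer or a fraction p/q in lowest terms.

Stage 1: remainder = value at the root: 1*(-28)^4 + 4*(-28)^3 - 2*(-28)^2 - 4 = (614656) + (-87808) + (-1568) + (-4) = 525276; answer 525276
Stage 2: U1 = 525276; r = 5; T(2) = 1*(11) + 2*(5) = 21; iterating: T(2)=21, T(3)=43, T(4)=85, T(5)=171, T(6)=341, T(7)=683, T(8)=1365, T(9)=2731, T(10)=5461, T(11)=10923, T(12)=21845, T(13)=43691, T(14)=87381, T(15)=174763, T(16)=349525; answer 349525

349525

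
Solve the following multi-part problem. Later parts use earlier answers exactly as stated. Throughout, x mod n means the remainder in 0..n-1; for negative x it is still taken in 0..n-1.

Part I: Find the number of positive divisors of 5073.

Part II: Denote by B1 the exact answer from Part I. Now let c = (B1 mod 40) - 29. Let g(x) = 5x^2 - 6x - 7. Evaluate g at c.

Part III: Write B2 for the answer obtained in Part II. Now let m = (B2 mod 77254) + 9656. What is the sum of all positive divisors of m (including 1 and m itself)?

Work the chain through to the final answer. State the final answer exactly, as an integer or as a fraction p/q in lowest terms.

Part I: 5073 = 3 * 19 * 89; number of divisors = (1+1) * (1+1) * (1+1) = 8; answer 8
Part II: B1 = 8; c = -21; 5*(-21)^2 - 6*(-21)^1 - 7 = (2205) + (126) + (-7) = 2324; answer 2324
Part III: B2 = 2324; m = 11980; 11980 = 2^2 * 5 * 599; sigma = (1 + 2 + 4) * (1 + 5) * (1 + 599) = 7 * 6 * 600 = 25200; answer 25200

25200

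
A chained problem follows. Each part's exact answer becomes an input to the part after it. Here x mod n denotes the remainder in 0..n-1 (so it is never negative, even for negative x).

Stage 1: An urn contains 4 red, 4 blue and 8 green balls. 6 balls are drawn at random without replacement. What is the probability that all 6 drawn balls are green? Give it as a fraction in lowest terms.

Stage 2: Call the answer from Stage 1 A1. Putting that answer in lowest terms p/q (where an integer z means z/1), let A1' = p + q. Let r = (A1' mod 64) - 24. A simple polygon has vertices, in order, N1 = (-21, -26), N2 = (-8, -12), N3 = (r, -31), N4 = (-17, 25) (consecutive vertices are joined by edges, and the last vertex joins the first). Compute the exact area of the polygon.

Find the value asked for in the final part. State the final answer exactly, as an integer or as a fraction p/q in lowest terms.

991/2

Stage 1: total draws C(16,6) = 8008; favorable C(8,6) = 28; P = 1/286; answer 1/286
Stage 2: A1 = 1/286; threaded value p + q = 287; r = 7; cross terms: (-21*-12 - -8*-26)=44, (-8*-31 - 7*-12)=332, (7*25 - -17*-31)=-352, (-17*-26 - -21*25)=967; twice the area = |991| = 991; area = 991/2; answer 991/2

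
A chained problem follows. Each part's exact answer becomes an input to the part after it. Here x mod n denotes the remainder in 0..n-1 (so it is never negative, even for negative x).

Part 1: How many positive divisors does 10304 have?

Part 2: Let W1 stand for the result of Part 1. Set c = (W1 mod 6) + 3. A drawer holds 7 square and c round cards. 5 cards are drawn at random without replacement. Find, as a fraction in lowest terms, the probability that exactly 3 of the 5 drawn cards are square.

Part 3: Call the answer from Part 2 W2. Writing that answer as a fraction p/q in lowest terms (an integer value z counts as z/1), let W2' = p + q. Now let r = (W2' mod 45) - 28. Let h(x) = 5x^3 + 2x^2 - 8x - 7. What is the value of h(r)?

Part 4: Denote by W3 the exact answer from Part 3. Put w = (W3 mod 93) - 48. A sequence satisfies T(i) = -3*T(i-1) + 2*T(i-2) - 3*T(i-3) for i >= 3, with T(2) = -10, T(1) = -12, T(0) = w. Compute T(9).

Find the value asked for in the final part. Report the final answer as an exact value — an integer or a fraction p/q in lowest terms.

134154

Part 1: 10304 = 2^6 * 7 * 23; number of divisors = (6+1) * (1+1) * (1+1) = 28; answer 28
Part 2: W1 = 28; c = 7; total draws C(14,5) = 2002; favorable C(7,3)*C(7,2) = 735; P = 105/286; answer 105/286
Part 3: W2 = 105/286; threaded value p + q = 391; r = 3; 5*(3)^3 + 2*(3)^2 - 8*(3)^1 - 7 = (135) + (18) + (-24) + (-7) = 122; answer 122
Part 4: W3 = 122; w = -19; T(3) = -3*(-10) + 2*(-12) - 3*(-19) = 63; iterating: T(3)=63, T(4)=-173, T(5)=675, T(6)=-2560, T(7)=9549, T(8)=-35792, T(9)=134154; answer 134154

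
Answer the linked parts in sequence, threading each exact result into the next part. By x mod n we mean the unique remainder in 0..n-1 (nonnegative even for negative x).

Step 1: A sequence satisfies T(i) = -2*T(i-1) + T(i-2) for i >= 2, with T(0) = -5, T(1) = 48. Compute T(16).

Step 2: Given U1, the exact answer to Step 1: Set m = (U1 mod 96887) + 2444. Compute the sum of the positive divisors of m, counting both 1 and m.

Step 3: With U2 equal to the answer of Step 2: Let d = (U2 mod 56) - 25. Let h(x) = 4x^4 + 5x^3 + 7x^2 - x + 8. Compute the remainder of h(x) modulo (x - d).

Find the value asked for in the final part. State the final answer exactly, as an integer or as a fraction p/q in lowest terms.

Step 1: T(2) = -2*(48) + 1*(-5) = -101; iterating: T(2)=-101, T(3)=250, T(4)=-601, T(5)=1452, T(6)=-3505, T(7)=8462, T(8)=-20429, T(9)=49320, T(10)=-119069, T(11)=287458, T(12)=-693985, T(13)=1675428, T(14)=-4044841, T(15)=9765110, T(16)=-23575061; answer -23575061
Step 2: U1 = -23575061; m = 67811; 67811 = 19 * 43 * 83; sigma = (1 + 19) * (1 + 43) * (1 + 83) = 20 * 44 * 84 = 73920; answer 73920
Step 3: U2 = 73920; d = -25; remainder = value at the root: 4*(-25)^4 + 5*(-25)^3 + 7*(-25)^2 - 1*(-25)^1 + 8 = (1562500) + (-78125) + (4375) + (25) + (8) = 1488783; answer 1488783

1488783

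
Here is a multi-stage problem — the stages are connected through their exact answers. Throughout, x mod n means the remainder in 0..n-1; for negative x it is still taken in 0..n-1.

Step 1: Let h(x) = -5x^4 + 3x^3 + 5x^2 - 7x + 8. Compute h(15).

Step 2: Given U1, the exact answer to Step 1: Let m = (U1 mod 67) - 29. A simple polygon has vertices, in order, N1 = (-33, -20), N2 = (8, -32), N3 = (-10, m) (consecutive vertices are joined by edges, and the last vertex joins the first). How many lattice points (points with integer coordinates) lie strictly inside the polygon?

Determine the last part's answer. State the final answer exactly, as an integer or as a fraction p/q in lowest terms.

Step 1: -5*(15)^4 + 3*(15)^3 + 5*(15)^2 - 7*(15)^1 + 8 = (-253125) + (10125) + (1125) + (-105) + (8) = -241972; answer -241972
Step 2: U1 = -241972; m = 3; cross terms: (-33*-32 - 8*-20)=1216, (8*3 - -10*-32)=-296, (-10*-20 - -33*3)=299; twice the area = |1219| = 1219; area = 1219/2; boundary points = 1 + 1 + 23 = 25; strictly interior points = area - boundary/2 + 1 = 598; answer 598

598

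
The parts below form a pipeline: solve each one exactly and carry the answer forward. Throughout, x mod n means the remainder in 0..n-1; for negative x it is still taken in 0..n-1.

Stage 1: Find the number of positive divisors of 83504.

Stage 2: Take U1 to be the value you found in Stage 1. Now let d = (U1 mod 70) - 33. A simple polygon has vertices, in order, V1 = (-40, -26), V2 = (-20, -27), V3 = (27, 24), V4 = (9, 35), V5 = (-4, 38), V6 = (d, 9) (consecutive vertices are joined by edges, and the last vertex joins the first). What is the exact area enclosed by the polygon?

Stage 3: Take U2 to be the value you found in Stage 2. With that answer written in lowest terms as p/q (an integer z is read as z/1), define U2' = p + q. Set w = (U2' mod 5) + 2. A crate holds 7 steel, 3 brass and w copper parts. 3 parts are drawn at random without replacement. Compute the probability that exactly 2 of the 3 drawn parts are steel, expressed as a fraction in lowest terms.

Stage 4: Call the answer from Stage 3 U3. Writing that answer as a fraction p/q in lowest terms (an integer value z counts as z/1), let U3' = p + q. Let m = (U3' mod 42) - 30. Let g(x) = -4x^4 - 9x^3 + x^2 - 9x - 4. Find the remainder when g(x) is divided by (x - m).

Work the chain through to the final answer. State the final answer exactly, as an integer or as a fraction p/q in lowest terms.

Stage 1: 83504 = 2^4 * 17 * 307; number of divisors = (4+1) * (1+1) * (1+1) = 20; answer 20
Stage 2: U1 = 20; d = -13; cross terms: (-40*-27 - -20*-26)=560, (-20*24 - 27*-27)=249, (27*35 - 9*24)=729, (9*38 - -4*35)=482, (-4*9 - -13*38)=458, (-13*-26 - -40*9)=698; twice the area = |3176| = 3176; area = 1588; answer 1588
Stage 3: U2 = 1588; threaded value p + q = 1589; w = 6; total draws C(16,3) = 560; favorable C(7,2)*C(9,1) = 189; P = 27/80; answer 27/80
Stage 4: U3 = 27/80; threaded value p + q = 107; m = -7; remainder = value at the root: -4*(-7)^4 - 9*(-7)^3 + 1*(-7)^2 - 9*(-7)^1 - 4 = (-9604) + (3087) + (49) + (63) + (-4) = -6409; answer -6409

-6409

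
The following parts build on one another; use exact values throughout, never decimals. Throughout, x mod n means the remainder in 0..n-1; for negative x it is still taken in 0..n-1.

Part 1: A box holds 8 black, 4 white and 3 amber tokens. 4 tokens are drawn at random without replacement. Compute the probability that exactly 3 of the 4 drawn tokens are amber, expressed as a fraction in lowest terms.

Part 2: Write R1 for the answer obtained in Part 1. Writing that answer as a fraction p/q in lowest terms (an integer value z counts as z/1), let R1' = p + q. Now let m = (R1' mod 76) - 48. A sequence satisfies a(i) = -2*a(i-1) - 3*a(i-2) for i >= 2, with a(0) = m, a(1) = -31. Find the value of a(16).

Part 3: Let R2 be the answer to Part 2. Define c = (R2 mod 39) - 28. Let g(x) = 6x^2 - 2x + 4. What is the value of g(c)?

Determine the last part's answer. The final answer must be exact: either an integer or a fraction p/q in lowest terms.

Part 1: total draws C(15,4) = 1365; favorable C(3,3)*C(12,1) = 12; P = 4/455; answer 4/455
Part 2: R1 = 4/455; threaded value p + q = 459; m = -45; a(2) = -2*(-31) - 3*(-45) = 197; iterating: a(2)=197, a(3)=-301, a(4)=11, a(5)=881, a(6)=-1795, a(7)=947, a(8)=3491, a(9)=-9823, a(10)=9173, a(11)=11123, a(12)=-49765, a(13)=66161, a(14)=16973, a(15)=-232429, a(16)=413939; answer 413939
Part 3: R2 = 413939; c = 4; 6*(4)^2 - 2*(4)^1 + 4 = (96) + (-8) + (4) = 92; answer 92

92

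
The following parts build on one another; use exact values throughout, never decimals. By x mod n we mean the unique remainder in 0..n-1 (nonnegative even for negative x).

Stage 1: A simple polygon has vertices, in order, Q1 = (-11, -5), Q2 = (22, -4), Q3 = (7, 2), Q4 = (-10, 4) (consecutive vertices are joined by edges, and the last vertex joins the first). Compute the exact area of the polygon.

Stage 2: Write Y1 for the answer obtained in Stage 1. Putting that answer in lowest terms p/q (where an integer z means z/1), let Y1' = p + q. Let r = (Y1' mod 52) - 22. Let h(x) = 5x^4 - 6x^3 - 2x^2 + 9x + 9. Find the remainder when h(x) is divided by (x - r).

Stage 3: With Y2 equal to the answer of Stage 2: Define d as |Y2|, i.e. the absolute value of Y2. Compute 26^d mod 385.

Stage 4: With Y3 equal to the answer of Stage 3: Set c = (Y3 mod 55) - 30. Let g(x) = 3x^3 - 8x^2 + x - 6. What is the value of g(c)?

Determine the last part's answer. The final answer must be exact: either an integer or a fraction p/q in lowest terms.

-330

Stage 1: cross terms: (-11*-4 - 22*-5)=154, (22*2 - 7*-4)=72, (7*4 - -10*2)=48, (-10*-5 - -11*4)=94; twice the area = |368| = 368; area = 184; answer 184
Stage 2: Y1 = 184; threaded value p + q = 185; r = 7; remainder = value at the root: 5*(7)^4 - 6*(7)^3 - 2*(7)^2 + 9*(7)^1 + 9 = (12005) + (-2058) + (-98) + (63) + (9) = 9921; answer 9921
Stage 3: Y2 = 9921; d = 9921; squarings mod 385: 26^1=26, 26^2=291, 26^4=366, 26^8=361, 26^16=191, 26^32=291, 26^64=366, 26^128=361, 26^256=191, 26^512=291, 26^1024=366, 26^2048=361, 26^4096=191, 26^8192=291; 26^9921 = 26^1 * 26^64 * 26^128 * 26^512 * 26^1024 * 26^8192 = 356 (mod 385); answer 356
Stage 4: Y3 = 356; c = -4; 3*(-4)^3 - 8*(-4)^2 + 1*(-4)^1 - 6 = (-192) + (-128) + (-4) + (-6) = -330; answer -330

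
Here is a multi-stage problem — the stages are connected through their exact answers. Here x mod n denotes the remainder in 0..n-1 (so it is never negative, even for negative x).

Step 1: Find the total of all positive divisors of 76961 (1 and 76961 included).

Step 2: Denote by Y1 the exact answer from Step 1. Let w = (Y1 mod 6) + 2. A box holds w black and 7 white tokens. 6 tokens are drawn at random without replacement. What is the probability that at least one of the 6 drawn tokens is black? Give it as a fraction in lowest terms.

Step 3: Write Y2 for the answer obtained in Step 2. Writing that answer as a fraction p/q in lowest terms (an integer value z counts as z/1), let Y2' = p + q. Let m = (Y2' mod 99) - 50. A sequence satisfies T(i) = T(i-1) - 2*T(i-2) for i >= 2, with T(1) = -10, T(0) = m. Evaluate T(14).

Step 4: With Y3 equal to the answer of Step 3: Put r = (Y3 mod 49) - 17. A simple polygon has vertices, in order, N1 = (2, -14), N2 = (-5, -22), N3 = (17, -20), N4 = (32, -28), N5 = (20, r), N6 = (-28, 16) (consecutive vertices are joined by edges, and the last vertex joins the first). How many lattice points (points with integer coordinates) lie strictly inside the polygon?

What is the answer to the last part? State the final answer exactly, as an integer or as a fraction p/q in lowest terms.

1044

Step 1: 76961 is prime, so its only divisors are 1 and 76961; sigma = 1 + 76961 = 76962; answer 76962
Step 2: Y1 = 76962; w = 2; total draws C(9,6) = 84; complement C(7,6) = 7; favorable 84 - 7 = 77; P = 11/12; answer 11/12
Step 3: Y2 = 11/12; threaded value p + q = 23; m = -27; T(2) = 1*(-10) - 2*(-27) = 44; iterating: T(2)=44, T(3)=64, T(4)=-24, T(5)=-152, T(6)=-104, T(7)=200, T(8)=408, T(9)=8, T(10)=-808, T(11)=-824, T(12)=792, T(13)=2440, T(14)=856; answer 856
Step 4: Y3 = 856; r = 6; cross terms: (2*-22 - -5*-14)=-114, (-5*-20 - 17*-22)=474, (17*-28 - 32*-20)=164, (32*6 - 20*-28)=752, (20*16 - -28*6)=488, (-28*-14 - 2*16)=360; twice the area = |2124| = 2124; area = 1062; boundary points = 1 + 2 + 1 + 2 + 2 + 30 = 38; strictly interior points = area - boundary/2 + 1 = 1044; answer 1044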